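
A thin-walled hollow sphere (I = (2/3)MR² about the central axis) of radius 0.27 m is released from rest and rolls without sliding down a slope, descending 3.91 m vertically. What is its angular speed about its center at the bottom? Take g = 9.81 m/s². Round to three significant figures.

For this body I = (2/3)MR², i.e. k = I/(MR²) = 2/3.
The rolling condition ω = v/R makes the rotational term ½I(v/R)² = ½kMv², so KE_total = ½(1+k)Mv² = (5/6)Mv².
Energy conservation Mgh = ½(1+k)Mv² gives v = √(2gh/(1+k)) = √(2 × 9.81 × 3.91 / 1.667) = 6.784 m/s.
Then ω = v/R = 6.784 / 0.27 ≈ 25.1 rad/s.

ω ≈ 25.1 rad/s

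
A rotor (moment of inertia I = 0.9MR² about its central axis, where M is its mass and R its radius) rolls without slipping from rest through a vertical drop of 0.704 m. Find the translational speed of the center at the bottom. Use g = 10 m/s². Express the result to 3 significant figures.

The moment of inertia is 0.9MR², giving k ≡ I/(MR²) = 0.9.
Rolling without slipping gives ω = v/R, so the total kinetic energy is ½Mv² + ½Iω² = ½(1+k)Mv² = (19/20)Mv².
Setting Mgh = (19/20)Mv² gives v = √(2gh/(1+k)) = √(2·10·0.704/1.9) ≈ 2.72 m/s.

v ≈ 2.72 m/s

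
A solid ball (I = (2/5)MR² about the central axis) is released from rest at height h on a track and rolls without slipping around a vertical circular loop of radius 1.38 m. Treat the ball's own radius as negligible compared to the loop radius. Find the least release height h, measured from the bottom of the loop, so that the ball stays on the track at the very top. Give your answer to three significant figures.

The moment of inertia is (2/5)MR², giving k ≡ I/(MR²) = 0.4.
At the top, contact is just lost when gravity alone supplies the centripetal force: Mg = Mv_top²/r, i.e. v_top² = gr.
With ω = v/R, the kinetic energy at speed v is ½(1+k)Mv² = (7/10)Mv².
Energy conservation from release (height h) to the top (height 2r): Mgh = Mg(2r) + (7/10)M·gr.
Thus h_min = 2r + (1+k)r/2 = r(2 + 1.4/2) = 1.38 × 2.7 ≈ 3.73 m.

h_min ≈ 3.73 m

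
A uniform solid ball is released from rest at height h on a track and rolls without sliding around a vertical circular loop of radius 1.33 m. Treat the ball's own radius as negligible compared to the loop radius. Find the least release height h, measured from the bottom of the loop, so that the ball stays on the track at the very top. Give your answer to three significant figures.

h_min ≈ 3.59 m

For this body I = (2/5)MR², i.e. k = I/(MR²) = 0.4.
At the top, contact is just lost when gravity alone supplies the centripetal force: Mg = Mv_top²/r, i.e. v_top² = gr.
With ω = v/R, the kinetic energy at speed v is ½(1+k)Mv² = (7/10)Mv².
Energy conservation from release (height h) to the top (height 2r): Mgh = Mg(2r) + (7/10)M·gr.
Thus h_min = 2r + (1+k)r/2 = r(2 + 1.4/2) = 1.33 × 2.7 ≈ 3.59 m.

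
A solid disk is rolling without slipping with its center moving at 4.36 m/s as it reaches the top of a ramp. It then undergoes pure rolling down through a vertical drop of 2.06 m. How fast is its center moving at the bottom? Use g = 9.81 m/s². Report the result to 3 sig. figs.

v ≈ 6.78 m/s

Here I = (1/2)MR², so the shape factor k = I/(MR²) = 0.5.
Since it rolls without slipping, ω = v/R and KE = ½Mv² + ½Iω² = ½(1+k)Mv² = (3/4)Mv².
Conserving energy between top and bottom: (3/4)Mv² = (3/4)Mv₀² + Mgh, hence v² = v₀² + 2gh/(1+k).
v = √(4.36² + 2×9.81×2.06/1.5) = √45.95 ≈ 6.78 m/s.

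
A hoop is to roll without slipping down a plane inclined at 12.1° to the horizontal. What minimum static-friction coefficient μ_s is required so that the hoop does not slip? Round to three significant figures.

With I = MR², the ratio k = I/(MR²) is 1.
Along the incline Mg sinθ − f = Ma, and torque about the center fR = Iα = kMR²(a/R) gives f = kMa.
These give a = g sinθ/(1+k) and the required friction f = kMg sinθ/(1+k).
The normal force is N = Mg cosθ, so μ_min = f/N = k tanθ/(1+k).
μ_min = 1 × tan12.1° / 2 ≈ 0.107.

μ_min ≈ 0.107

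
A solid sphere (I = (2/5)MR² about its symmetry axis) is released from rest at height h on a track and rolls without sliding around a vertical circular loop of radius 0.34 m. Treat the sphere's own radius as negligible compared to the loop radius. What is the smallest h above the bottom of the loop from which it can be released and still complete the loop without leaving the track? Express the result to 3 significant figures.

h_min ≈ 0.918 m

Here I = (2/5)MR², so the shape factor k = I/(MR²) = 0.4.
At the top of the loop, the minimum-contact condition is Mg = Mv_top²/r, so v_top² = gr.
With ω = v/R, the kinetic energy at speed v is ½(1+k)Mv² = (7/10)Mv².
Energy conservation from release (height h) to the top (height 2r): Mgh = Mg(2r) + (7/10)M·gr.
Thus h_min = 2r + (1+k)r/2 = r(2 + 1.4/2) = 0.34 × 2.7 ≈ 0.918 m.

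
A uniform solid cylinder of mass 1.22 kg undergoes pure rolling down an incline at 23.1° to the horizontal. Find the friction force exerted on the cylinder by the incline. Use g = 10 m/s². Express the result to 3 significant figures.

f ≈ 1.60 N

The moment of inertia is (1/2)MR², giving k ≡ I/(MR²) = 0.5.
Translational: Mg sinθ − f = Ma. Rotational about the CM: fR = Iα = kMRa, so f = kMa.
Combining, a = g sinθ/(1+k) and f = kMa = kMg sinθ/(1+k).
f = 0.5 × 1.22 × 10 × sin23.1° / 1.5 ≈ 1.60 N.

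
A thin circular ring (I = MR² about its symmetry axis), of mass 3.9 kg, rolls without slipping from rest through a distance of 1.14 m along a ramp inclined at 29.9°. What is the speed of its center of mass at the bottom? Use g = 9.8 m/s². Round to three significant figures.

The moment of inertia is MR², giving k ≡ I/(MR²) = 1.
Since it rolls without slipping, ω = v/R and KE = ½Mv² + ½Iω² = ½(1+k)Mv² = Mv².
The vertical drop is h = L sinθ = 1.14 × sin29.9° = 0.5683 m.
Setting Mgh = Mv² gives v = √(2gh/(1+k)) = √(2·9.8·0.5683/2) ≈ 2.36 m/s.

v ≈ 2.36 m/s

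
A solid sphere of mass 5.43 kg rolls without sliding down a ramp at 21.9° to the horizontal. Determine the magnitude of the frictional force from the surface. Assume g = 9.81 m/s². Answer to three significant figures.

With I = (2/5)MR², the ratio k = I/(MR²) is 0.4.
Translational: Mg sinθ − f = Ma. Rotational about the CM: fR = Iα = kMRa, so f = kMa.
Combining, a = g sinθ/(1+k) and f = kMa = kMg sinθ/(1+k).
f = 0.4 × 5.43 × 9.81 × sin21.9° / 1.4 ≈ 5.68 N.

f ≈ 5.68 N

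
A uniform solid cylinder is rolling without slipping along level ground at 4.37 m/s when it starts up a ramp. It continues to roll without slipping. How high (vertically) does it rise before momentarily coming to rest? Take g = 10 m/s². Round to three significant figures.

h ≈ 1.43 m

Here I = (1/2)MR², so the shape factor k = I/(MR²) = 0.5.
Pure rolling means v = ωR; then KE = ½Mv² + ½I(v/R)² = ½(1+k)Mv² = (3/4)Mv².
All of this converts to potential energy at the highest point: (3/4)Mv₀² = Mgh.
Thus h = (1+k)v₀²/(2g) = 1.5 × 4.37² / (2 × 10) ≈ 1.43 m.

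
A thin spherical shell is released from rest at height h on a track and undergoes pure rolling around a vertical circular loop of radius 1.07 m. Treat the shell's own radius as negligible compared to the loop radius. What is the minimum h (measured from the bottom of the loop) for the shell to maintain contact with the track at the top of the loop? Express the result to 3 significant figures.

h_min ≈ 3.03 m

With I = (2/3)MR², the ratio k = I/(MR²) is 2/3.
At the top of the loop, the minimum-contact condition is Mg = Mv_top²/r, so v_top² = gr.
With ω = v/R, the kinetic energy at speed v is ½(1+k)Mv² = (5/6)Mv².
Energy conservation from release (height h) to the top (height 2r): Mgh = Mg(2r) + (5/6)M·gr.
Thus h_min = 2r + (1+k)r/2 = r(2 + 1.667/2) = 1.07 × 2.833 ≈ 3.03 m.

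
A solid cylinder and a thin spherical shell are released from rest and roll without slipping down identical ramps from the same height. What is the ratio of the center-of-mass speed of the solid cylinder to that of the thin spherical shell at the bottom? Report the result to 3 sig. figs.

Each satisfies Mgh = ½(1+k)Mv² with k = I/(MR²), so v ∝ 1/√(1+k).
For the solid cylinder k = 0.5; for the thin spherical shell k = 2/3.
v₁/v₂ = √((1+k₂)/(1+k₁)) = √(1.667/1.5) ≈ 1.05.

v_ratio ≈ 1.05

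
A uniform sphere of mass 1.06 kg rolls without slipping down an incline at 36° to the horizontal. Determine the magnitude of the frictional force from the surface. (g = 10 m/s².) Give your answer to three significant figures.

For this body I = (2/5)MR², i.e. k = I/(MR²) = 0.4.
Along the incline Mg sinθ − f = Ma, and torque about the center fR = Iα = kMR²(a/R) gives f = kMa.
Combining, a = g sinθ/(1+k) and f = kMa = kMg sinθ/(1+k).
f = 0.4 × 1.06 × 10 × sin36° / 1.4 ≈ 1.78 N.

f ≈ 1.78 N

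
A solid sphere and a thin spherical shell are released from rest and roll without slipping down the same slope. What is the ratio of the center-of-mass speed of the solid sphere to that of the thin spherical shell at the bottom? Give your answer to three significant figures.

Each satisfies Mgh = ½(1+k)Mv² with k = I/(MR²), so v ∝ 1/√(1+k).
For the solid sphere k = 0.4; for the thin spherical shell k = 2/3.
v₁/v₂ = √((1+k₂)/(1+k₁)) = √(1.667/1.4) ≈ 1.09.

v_ratio ≈ 1.09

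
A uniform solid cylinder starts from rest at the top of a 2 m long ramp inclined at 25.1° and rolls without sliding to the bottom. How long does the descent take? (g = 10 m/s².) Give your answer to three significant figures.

The moment of inertia is (1/2)MR², giving k ≡ I/(MR²) = 0.5.
Along the incline Mg sinθ − f = Ma, and torque about the center fR = Iα = kMR²(a/R) gives f = kMa.
Hence a = g sinθ/(1+k) = 10×sin25.1°/1.5 = 2.828 m/s².
With constant a from rest, t = √(2L/a) = √(2·2/2.828) ≈ 1.19 s.

t ≈ 1.19 s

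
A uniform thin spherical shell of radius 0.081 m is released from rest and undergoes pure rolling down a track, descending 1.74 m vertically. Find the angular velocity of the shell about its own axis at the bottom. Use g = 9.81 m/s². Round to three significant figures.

ω ≈ 55.9 rad/s

With I = (2/3)MR², the ratio k = I/(MR²) is 2/3.
Since it rolls without slipping, ω = v/R and KE = ½Mv² + ½Iω² = ½(1+k)Mv² = (5/6)Mv².
Energy conservation Mgh = ½(1+k)Mv² gives v = √(2gh/(1+k)) = √(2 × 9.81 × 1.74 / 1.667) = 4.526 m/s.
The angular speed follows from ω = v/R = 4.526/0.081 ≈ 55.9 rad/s.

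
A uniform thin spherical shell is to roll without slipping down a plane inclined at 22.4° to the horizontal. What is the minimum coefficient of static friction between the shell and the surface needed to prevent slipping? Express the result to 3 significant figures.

For this body I = (2/3)MR², i.e. k = I/(MR²) = 2/3.
Translational: Mg sinθ − f = Ma. Rotational about the CM: fR = Iα = kMRa, so f = kMa.
These give a = g sinθ/(1+k) and the required friction f = kMg sinθ/(1+k).
The normal force is N = Mg cosθ, so μ_min = f/N = k tanθ/(1+k).
μ_min = (2/3) × tan22.4° / 1.667 ≈ 0.165.

μ_min ≈ 0.165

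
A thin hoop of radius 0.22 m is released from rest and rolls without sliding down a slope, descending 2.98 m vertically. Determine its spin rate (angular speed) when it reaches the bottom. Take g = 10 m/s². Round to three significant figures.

ω ≈ 24.8 rad/s

The moment of inertia is MR², giving k ≡ I/(MR²) = 1.
The rolling condition ω = v/R makes the rotational term ½I(v/R)² = ½kMv², so KE_total = ½(1+k)Mv² = Mv².
Energy conservation Mgh = ½(1+k)Mv² gives v = √(2gh/(1+k)) = √(2 × 10 × 2.98 / 2) = 5.459 m/s.
Then ω = v/R = 5.459 / 0.22 ≈ 24.8 rad/s.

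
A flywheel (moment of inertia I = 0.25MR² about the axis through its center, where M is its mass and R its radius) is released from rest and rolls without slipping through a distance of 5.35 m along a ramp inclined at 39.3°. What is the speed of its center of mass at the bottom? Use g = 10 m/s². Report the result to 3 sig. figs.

v ≈ 7.36 m/s

With I = 0.25MR², the ratio k = I/(MR²) is 0.25.
Since it rolls without slipping, ω = v/R and KE = ½Mv² + ½Iω² = ½(1+k)Mv² = (5/8)Mv².
The vertical drop is h = L sinθ = 5.35 × sin39.3° = 3.389 m.
Setting Mgh = (5/8)Mv² gives v = √(2gh/(1+k)) = √(2·10·3.389/1.25) ≈ 7.36 m/s.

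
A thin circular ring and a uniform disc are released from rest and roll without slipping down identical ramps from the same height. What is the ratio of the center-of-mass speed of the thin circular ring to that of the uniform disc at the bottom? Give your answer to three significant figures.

Each satisfies Mgh = ½(1+k)Mv² with k = I/(MR²), so v ∝ 1/√(1+k).
For the thin circular ring k = 1; for the uniform disc k = 0.5.
v₁/v₂ = √((1+k₂)/(1+k₁)) = √(1.5/2) ≈ 0.866.

v_ratio ≈ 0.866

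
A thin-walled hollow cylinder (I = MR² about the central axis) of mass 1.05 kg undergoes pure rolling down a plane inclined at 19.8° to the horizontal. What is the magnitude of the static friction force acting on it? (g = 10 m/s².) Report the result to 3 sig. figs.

With I = MR², the ratio k = I/(MR²) is 1.
Translational: Mg sinθ − f = Ma. Rotational about the CM: fR = Iα = kMRa, so f = kMa.
Combining, a = g sinθ/(1+k) and f = kMa = kMg sinθ/(1+k).
f = 1 × 1.05 × 10 × sin19.8° / 2 ≈ 1.78 N.

f ≈ 1.78 N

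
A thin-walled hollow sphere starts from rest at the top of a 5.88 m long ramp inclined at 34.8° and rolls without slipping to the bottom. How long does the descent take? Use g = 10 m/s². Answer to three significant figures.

t ≈ 1.85 s

With I = (2/3)MR², the ratio k = I/(MR²) is 2/3.
Translational: Mg sinθ − f = Ma. Rotational about the CM: fR = Iα = kMRa, so f = kMa.
Hence a = g sinθ/(1+k) = 10×sin34.8°/1.667 = 3.424 m/s².
Starting from rest, L = ½at², so t = √(2L/a) = √(2×5.88/3.424) ≈ 1.85 s.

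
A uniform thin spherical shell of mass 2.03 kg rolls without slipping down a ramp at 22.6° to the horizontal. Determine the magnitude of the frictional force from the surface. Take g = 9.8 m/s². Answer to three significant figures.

f ≈ 3.06 N

Here I = (2/3)MR², so the shape factor k = I/(MR²) = 2/3.
Along the incline Mg sinθ − f = Ma, and torque about the center fR = Iα = kMR²(a/R) gives f = kMa.
Combining, a = g sinθ/(1+k) and f = kMa = kMg sinθ/(1+k).
f = (2/3) × 2.03 × 9.8 × sin22.6° / 1.667 ≈ 3.06 N.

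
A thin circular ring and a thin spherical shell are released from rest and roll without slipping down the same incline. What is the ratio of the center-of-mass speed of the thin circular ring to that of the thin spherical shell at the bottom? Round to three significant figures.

Each satisfies Mgh = ½(1+k)Mv² with k = I/(MR²), so v ∝ 1/√(1+k).
For the thin circular ring k = 1; for the thin spherical shell k = 2/3.
v₁/v₂ = √((1+k₂)/(1+k₁)) = √(1.667/2) ≈ 0.913.

v_ratio ≈ 0.913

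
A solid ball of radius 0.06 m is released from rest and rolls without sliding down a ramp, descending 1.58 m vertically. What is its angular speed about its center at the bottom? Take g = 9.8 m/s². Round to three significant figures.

ω ≈ 78.4 rad/s

The moment of inertia is (2/5)MR², giving k ≡ I/(MR²) = 0.4.
Rolling without slipping gives ω = v/R, so the total kinetic energy is ½Mv² + ½Iω² = ½(1+k)Mv² = (7/10)Mv².
Energy conservation Mgh = ½(1+k)Mv² gives v = √(2gh/(1+k)) = √(2 × 9.8 × 1.58 / 1.4) = 4.703 m/s.
Then ω = v/R = 4.703 / 0.06 ≈ 78.4 rad/s.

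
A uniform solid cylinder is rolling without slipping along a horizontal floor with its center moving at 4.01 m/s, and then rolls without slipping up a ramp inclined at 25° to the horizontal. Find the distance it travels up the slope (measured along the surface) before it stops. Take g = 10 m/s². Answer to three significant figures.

d ≈ 2.85 m

The moment of inertia is (1/2)MR², giving k ≡ I/(MR²) = 0.5.
Pure rolling means v = ωR; then KE = ½Mv² + ½I(v/R)² = ½(1+k)Mv² = (3/4)Mv².
Setting this equal to Mgh gives the vertical rise h = (1+k)v₀²/(2g) = 1.5×4.01²/(2×10) = 1.206 m.
The distance along the slope is d = h/sinθ = 1.206/sin25° ≈ 2.85 m.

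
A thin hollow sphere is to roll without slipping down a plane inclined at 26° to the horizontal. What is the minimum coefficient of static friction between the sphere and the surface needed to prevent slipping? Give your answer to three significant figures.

μ_min ≈ 0.195

Here I = (2/3)MR², so the shape factor k = I/(MR²) = 2/3.
Translational: Mg sinθ − f = Ma. Rotational about the CM: fR = Iα = kMRa, so f = kMa.
These give a = g sinθ/(1+k) and the required friction f = kMg sinθ/(1+k).
The normal force is N = Mg cosθ, so μ_min = f/N = k tanθ/(1+k).
μ_min = (2/3) × tan26° / 1.667 ≈ 0.195.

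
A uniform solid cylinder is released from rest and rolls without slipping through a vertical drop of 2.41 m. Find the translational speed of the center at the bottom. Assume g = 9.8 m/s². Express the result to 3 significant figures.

The moment of inertia is (1/2)MR², giving k ≡ I/(MR²) = 0.5.
Rolling without slipping gives ω = v/R, so the total kinetic energy is ½Mv² + ½Iω² = ½(1+k)Mv² = (3/4)Mv².
Setting Mgh = (3/4)Mv² gives v = √(2gh/(1+k)) = √(2·9.8·2.41/1.5) ≈ 5.61 m/s.

v ≈ 5.61 m/s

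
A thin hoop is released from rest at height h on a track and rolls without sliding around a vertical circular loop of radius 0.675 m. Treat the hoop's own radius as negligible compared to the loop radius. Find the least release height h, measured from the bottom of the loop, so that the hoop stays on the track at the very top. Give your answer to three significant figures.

For this body I = MR², i.e. k = I/(MR²) = 1.
At the top of the loop, the minimum-contact condition is Mg = Mv_top²/r, so v_top² = gr.
With ω = v/R, the kinetic energy at speed v is ½(1+k)Mv² = Mv².
Energy conservation from release (height h) to the top (height 2r): Mgh = Mg(2r) + M·gr.
Thus h_min = 2r + (1+k)r/2 = r(2 + 2/2) = 0.675 × 3 ≈ 2.03 m.

h_min ≈ 2.03 m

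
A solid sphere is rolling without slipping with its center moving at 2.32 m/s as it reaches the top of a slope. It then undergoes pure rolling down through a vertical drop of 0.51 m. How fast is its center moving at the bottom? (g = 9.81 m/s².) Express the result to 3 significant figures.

With I = (2/5)MR², the ratio k = I/(MR²) is 0.4.
The rolling condition ω = v/R makes the rotational term ½I(v/R)² = ½kMv², so KE_total = ½(1+k)Mv² = (7/10)Mv².
Conserving energy between top and bottom: (7/10)Mv² = (7/10)Mv₀² + Mgh, hence v² = v₀² + 2gh/(1+k).
v = √(2.32² + 2×9.81×0.51/1.4) = √12.53 ≈ 3.54 m/s.

v ≈ 3.54 m/s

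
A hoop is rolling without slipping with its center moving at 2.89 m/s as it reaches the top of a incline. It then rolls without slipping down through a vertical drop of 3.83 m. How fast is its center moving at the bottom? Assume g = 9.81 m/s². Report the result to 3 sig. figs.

v ≈ 6.78 m/s

For this body I = MR², i.e. k = I/(MR²) = 1.
The rolling condition ω = v/R makes the rotational term ½I(v/R)² = ½kMv², so KE_total = ½(1+k)Mv² = Mv².
Energy conservation: Mv₀² + Mgh = Mv², so v² = v₀² + 2gh/(1+k).
v = √(2.89² + 2×9.81×3.83/2) = √45.92 ≈ 6.78 m/s.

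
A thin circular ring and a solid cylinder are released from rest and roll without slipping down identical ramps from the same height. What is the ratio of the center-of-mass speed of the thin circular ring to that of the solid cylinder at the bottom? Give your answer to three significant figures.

v_ratio ≈ 0.866

Each satisfies Mgh = ½(1+k)Mv² with k = I/(MR²), so v ∝ 1/√(1+k).
For the thin circular ring k = 1; for the solid cylinder k = 0.5.
v₁/v₂ = √((1+k₂)/(1+k₁)) = √(1.5/2) ≈ 0.866.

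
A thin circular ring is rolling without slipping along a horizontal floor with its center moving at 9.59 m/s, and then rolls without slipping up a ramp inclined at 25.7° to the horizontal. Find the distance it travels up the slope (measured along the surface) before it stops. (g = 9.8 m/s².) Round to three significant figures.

d ≈ 21.6 m

For this body I = MR², i.e. k = I/(MR²) = 1.
Rolling without slipping gives ω = v/R, so the total kinetic energy is ½Mv² + ½Iω² = ½(1+k)Mv² = Mv².
Setting this equal to Mgh gives the vertical rise h = (1+k)v₀²/(2g) = 2×9.59²/(2×9.8) = 9.384 m.
Along the incline, d = h/sinθ = 9.384/sin25.7° ≈ 21.6 m.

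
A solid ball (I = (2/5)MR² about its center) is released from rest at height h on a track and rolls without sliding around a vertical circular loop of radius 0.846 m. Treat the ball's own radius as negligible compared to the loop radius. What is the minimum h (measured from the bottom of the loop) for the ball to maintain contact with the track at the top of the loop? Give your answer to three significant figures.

The moment of inertia is (2/5)MR², giving k ≡ I/(MR²) = 0.4.
At the top of the loop, the minimum-contact condition is Mg = Mv_top²/r, so v_top² = gr.
With ω = v/R, the kinetic energy at speed v is ½(1+k)Mv² = (7/10)Mv².
Energy conservation from release (height h) to the top (height 2r): Mgh = Mg(2r) + (7/10)M·gr.
Thus h_min = 2r + (1+k)r/2 = r(2 + 1.4/2) = 0.846 × 2.7 ≈ 2.28 m.

h_min ≈ 2.28 m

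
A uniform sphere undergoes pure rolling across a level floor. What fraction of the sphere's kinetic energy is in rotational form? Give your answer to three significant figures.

fraction ≈ 0.286

With I = (2/5)MR², the ratio k = I/(MR²) is 0.4.
Since ω = v/R, the translational part is ½Mv² and the rotational part is ½I(v/R)² = ½kMv²; the total is ½(1+k)Mv².
The rotational fraction is therefore k/(1+k) = 0.4/1.4 ≈ 0.286.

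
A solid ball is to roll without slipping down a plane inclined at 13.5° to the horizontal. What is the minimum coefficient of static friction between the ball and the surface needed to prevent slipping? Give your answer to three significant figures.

For this body I = (2/5)MR², i.e. k = I/(MR²) = 0.4.
Along the incline Mg sinθ − f = Ma, and torque about the center fR = Iα = kMR²(a/R) gives f = kMa.
These give a = g sinθ/(1+k) and the required friction f = kMg sinθ/(1+k).
With N = Mg cosθ, the no-slip condition f ≤ μN gives μ_min = f/N = k tanθ/(1+k).
μ_min = 0.4 × tan13.5° / 1.4 ≈ 0.0686.

μ_min ≈ 0.0686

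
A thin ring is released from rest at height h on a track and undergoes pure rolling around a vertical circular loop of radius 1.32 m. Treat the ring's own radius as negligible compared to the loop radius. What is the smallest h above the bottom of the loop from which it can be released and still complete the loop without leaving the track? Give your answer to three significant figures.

The moment of inertia is MR², giving k ≡ I/(MR²) = 1.
At the top, contact is just lost when gravity alone supplies the centripetal force: Mg = Mv_top²/r, i.e. v_top² = gr.
With ω = v/R, the kinetic energy at speed v is ½(1+k)Mv² = Mv².
Energy conservation from release (height h) to the top (height 2r): Mgh = Mg(2r) + M·gr.
Thus h_min = 2r + (1+k)r/2 = r(2 + 2/2) = 1.32 × 3 ≈ 3.96 m.

h_min ≈ 3.96 m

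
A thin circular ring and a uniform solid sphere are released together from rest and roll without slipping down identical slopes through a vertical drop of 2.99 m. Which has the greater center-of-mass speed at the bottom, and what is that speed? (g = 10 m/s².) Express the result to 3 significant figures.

For rolling without slipping, Mgh = ½(1+k)Mv² where k = I/(MR²), so v = √(2gh/(1+k)).
Thin circular ring: k = 1, giving v = √(2×10×2.99/2) = 5.468 m/s.
Uniform solid sphere: k = 0.4, giving v = √(2×10×2.99/1.4) = 6.536 m/s.
The smaller k wins: the uniform solid sphere, at ≈ 6.54 m/s.

the uniform solid sphere, at v ≈ 6.54 m/s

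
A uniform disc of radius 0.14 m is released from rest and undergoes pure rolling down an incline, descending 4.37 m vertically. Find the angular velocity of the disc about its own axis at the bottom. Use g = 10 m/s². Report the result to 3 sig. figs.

ω ≈ 54.5 rad/s

Here I = (1/2)MR², so the shape factor k = I/(MR²) = 0.5.
The rolling condition ω = v/R makes the rotational term ½I(v/R)² = ½kMv², so KE_total = ½(1+k)Mv² = (3/4)Mv².
Energy conservation Mgh = ½(1+k)Mv² gives v = √(2gh/(1+k)) = √(2 × 10 × 4.37 / 1.5) = 7.633 m/s.
Then ω = v/R = 7.633 / 0.14 ≈ 54.5 rad/s.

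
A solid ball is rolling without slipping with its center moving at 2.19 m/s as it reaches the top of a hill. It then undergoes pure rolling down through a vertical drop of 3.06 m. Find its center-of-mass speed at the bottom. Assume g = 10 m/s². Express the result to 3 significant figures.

For this body I = (2/5)MR², i.e. k = I/(MR²) = 0.4.
The rolling condition ω = v/R makes the rotational term ½I(v/R)² = ½kMv², so KE_total = ½(1+k)Mv² = (7/10)Mv².
Conserving energy between top and bottom: (7/10)Mv² = (7/10)Mv₀² + Mgh, hence v² = v₀² + 2gh/(1+k).
v = √(2.19² + 2×10×3.06/1.4) = √48.51 ≈ 6.96 m/s.

v ≈ 6.96 m/s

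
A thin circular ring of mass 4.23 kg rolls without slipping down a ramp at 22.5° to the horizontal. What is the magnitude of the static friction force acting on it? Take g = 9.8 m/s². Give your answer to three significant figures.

Here I = MR², so the shape factor k = I/(MR²) = 1.
Along the incline Mg sinθ − f = Ma, and torque about the center fR = Iα = kMR²(a/R) gives f = kMa.
Combining, a = g sinθ/(1+k) and f = kMa = kMg sinθ/(1+k).
f = 1 × 4.23 × 9.8 × sin22.5° / 2 ≈ 7.93 N.

f ≈ 7.93 N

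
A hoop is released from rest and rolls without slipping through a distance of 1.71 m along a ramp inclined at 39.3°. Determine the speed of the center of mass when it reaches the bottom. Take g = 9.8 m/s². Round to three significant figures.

The moment of inertia is MR², giving k ≡ I/(MR²) = 1.
Rolling without slipping gives ω = v/R, so the total kinetic energy is ½Mv² + ½Iω² = ½(1+k)Mv² = Mv².
The vertical drop is h = L sinθ = 1.71 × sin39.3° = 1.083 m.
Setting Mgh = Mv² gives v = √(2gh/(1+k)) = √(2·9.8·1.083/2) ≈ 3.26 m/s.

v ≈ 3.26 m/s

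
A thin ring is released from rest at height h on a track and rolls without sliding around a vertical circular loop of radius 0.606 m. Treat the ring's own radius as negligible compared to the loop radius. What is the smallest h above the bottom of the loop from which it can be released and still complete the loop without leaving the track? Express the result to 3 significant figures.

For this body I = MR², i.e. k = I/(MR²) = 1.
At the top of the loop, the minimum-contact condition is Mg = Mv_top²/r, so v_top² = gr.
With ω = v/R, the kinetic energy at speed v is ½(1+k)Mv² = Mv².
Energy conservation from release (height h) to the top (height 2r): Mgh = Mg(2r) + M·gr.
Thus h_min = 2r + (1+k)r/2 = r(2 + 2/2) = 0.606 × 3 ≈ 1.82 m.

h_min ≈ 1.82 m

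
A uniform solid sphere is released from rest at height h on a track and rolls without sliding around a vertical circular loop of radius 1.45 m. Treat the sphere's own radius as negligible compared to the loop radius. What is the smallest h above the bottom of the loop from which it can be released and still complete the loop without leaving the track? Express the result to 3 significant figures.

With I = (2/5)MR², the ratio k = I/(MR²) is 0.4.
At the top of the loop, the minimum-contact condition is Mg = Mv_top²/r, so v_top² = gr.
With ω = v/R, the kinetic energy at speed v is ½(1+k)Mv² = (7/10)Mv².
Energy conservation from release (height h) to the top (height 2r): Mgh = Mg(2r) + (7/10)M·gr.
Thus h_min = 2r + (1+k)r/2 = r(2 + 1.4/2) = 1.45 × 2.7 ≈ 3.92 m.

h_min ≈ 3.92 m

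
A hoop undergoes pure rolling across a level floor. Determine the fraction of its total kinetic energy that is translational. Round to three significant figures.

The moment of inertia is MR², giving k ≡ I/(MR²) = 1.
With ω = v/R, KE_trans = ½Mv² and KE_rot = ½Iω² = ½kMv², so KE_total = ½(1+k)Mv².
The translational fraction is therefore 1/(1+k) = 1/2 ≈ 0.500.

fraction ≈ 0.500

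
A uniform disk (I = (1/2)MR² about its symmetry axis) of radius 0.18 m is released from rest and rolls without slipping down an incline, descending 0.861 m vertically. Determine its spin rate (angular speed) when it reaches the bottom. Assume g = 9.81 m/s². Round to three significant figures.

The moment of inertia is (1/2)MR², giving k ≡ I/(MR²) = 0.5.
The rolling condition ω = v/R makes the rotational term ½I(v/R)² = ½kMv², so KE_total = ½(1+k)Mv² = (3/4)Mv².
Energy conservation Mgh = ½(1+k)Mv² gives v = √(2gh/(1+k)) = √(2 × 9.81 × 0.861 / 1.5) = 3.356 m/s.
Then ω = v/R = 3.356 / 0.18 ≈ 18.6 rad/s.

ω ≈ 18.6 rad/s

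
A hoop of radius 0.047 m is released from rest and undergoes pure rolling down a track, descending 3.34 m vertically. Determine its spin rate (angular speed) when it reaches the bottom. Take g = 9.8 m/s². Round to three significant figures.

Here I = MR², so the shape factor k = I/(MR²) = 1.
The rolling condition ω = v/R makes the rotational term ½I(v/R)² = ½kMv², so KE_total = ½(1+k)Mv² = Mv².
Energy conservation Mgh = ½(1+k)Mv² gives v = √(2gh/(1+k)) = √(2 × 9.8 × 3.34 / 2) = 5.721 m/s.
Then ω = v/R = 5.721 / 0.047 ≈ 122 rad/s.

ω ≈ 122 rad/s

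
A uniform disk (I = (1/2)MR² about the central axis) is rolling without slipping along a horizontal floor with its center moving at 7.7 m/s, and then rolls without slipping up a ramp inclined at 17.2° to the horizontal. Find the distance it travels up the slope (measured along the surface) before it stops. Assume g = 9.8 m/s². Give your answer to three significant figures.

For this body I = (1/2)MR², i.e. k = I/(MR²) = 0.5.
Rolling without slipping gives ω = v/R, so the total kinetic energy is ½Mv² + ½Iω² = ½(1+k)Mv² = (3/4)Mv².
Setting this equal to Mgh gives the vertical rise h = (1+k)v₀²/(2g) = 1.5×7.7²/(2×9.8) = 4.537 m.
The distance along the slope is d = h/sinθ = 4.537/sin17.2° ≈ 15.3 m.

d ≈ 15.3 m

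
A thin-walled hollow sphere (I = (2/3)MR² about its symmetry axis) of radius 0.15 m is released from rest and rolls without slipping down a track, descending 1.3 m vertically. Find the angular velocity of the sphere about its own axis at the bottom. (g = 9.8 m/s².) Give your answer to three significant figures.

The moment of inertia is (2/3)MR², giving k ≡ I/(MR²) = 2/3.
Rolling without slipping gives ω = v/R, so the total kinetic energy is ½Mv² + ½Iω² = ½(1+k)Mv² = (5/6)Mv².
Energy conservation Mgh = ½(1+k)Mv² gives v = √(2gh/(1+k)) = √(2 × 9.8 × 1.3 / 1.667) = 3.91 m/s.
Then ω = v/R = 3.91 / 0.15 ≈ 26.1 rad/s.

ω ≈ 26.1 rad/s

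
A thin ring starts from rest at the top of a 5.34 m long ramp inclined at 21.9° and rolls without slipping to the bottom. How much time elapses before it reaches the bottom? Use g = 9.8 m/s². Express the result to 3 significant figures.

With I = MR², the ratio k = I/(MR²) is 1.
Along the incline Mg sinθ − f = Ma, and torque about the center fR = Iα = kMR²(a/R) gives f = kMa.
Hence a = g sinθ/(1+k) = 9.8×sin21.9°/2 = 1.828 m/s².
Starting from rest, L = ½at², so t = √(2L/a) = √(2×5.34/1.828) ≈ 2.42 s.

t ≈ 2.42 s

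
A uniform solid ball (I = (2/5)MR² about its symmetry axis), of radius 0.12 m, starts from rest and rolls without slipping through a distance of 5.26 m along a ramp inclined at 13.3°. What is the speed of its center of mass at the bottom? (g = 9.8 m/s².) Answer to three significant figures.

The moment of inertia is (2/5)MR², giving k ≡ I/(MR²) = 0.4.
Since it rolls without slipping, ω = v/R and KE = ½Mv² + ½Iω² = ½(1+k)Mv² = (7/10)Mv².
The vertical drop is h = L sinθ = 5.26 × sin13.3° = 1.21 m.
Energy conservation: Mgh = (7/10)Mv², so v = √(2gh/(1+k)) = √(2 × 9.8 × 1.21 / 1.4) ≈ 4.12 m/s.

v ≈ 4.12 m/s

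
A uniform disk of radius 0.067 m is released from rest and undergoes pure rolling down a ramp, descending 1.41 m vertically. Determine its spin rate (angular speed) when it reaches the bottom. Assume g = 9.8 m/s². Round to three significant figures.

ω ≈ 64.1 rad/s

For this body I = (1/2)MR², i.e. k = I/(MR²) = 0.5.
Rolling without slipping gives ω = v/R, so the total kinetic energy is ½Mv² + ½Iω² = ½(1+k)Mv² = (3/4)Mv².
Energy conservation Mgh = ½(1+k)Mv² gives v = √(2gh/(1+k)) = √(2 × 9.8 × 1.41 / 1.5) = 4.292 m/s.
Then ω = v/R = 4.292 / 0.067 ≈ 64.1 rad/s.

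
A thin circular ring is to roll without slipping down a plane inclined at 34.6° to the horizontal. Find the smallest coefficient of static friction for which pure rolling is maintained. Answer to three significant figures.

μ_min ≈ 0.345

Here I = MR², so the shape factor k = I/(MR²) = 1.
Along the incline Mg sinθ − f = Ma, and torque about the center fR = Iα = kMR²(a/R) gives f = kMa.
These give a = g sinθ/(1+k) and the required friction f = kMg sinθ/(1+k).
The normal force is N = Mg cosθ, so μ_min = f/N = k tanθ/(1+k).
μ_min = 1 × tan34.6° / 2 ≈ 0.345.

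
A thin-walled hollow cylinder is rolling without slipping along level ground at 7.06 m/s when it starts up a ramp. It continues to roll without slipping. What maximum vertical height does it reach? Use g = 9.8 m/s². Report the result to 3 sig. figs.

h ≈ 5.09 m

Here I = MR², so the shape factor k = I/(MR²) = 1.
Rolling without slipping gives ω = v/R, so the total kinetic energy is ½Mv² + ½Iω² = ½(1+k)Mv² = Mv².
At the top the kinetic energy is zero, so Mv₀² = Mgh.
Thus h = (1+k)v₀²/(2g) = 2 × 7.06² / (2 × 9.8) ≈ 5.09 m.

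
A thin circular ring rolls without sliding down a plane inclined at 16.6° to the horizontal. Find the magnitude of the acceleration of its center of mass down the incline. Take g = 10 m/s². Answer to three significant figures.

With I = MR², the ratio k = I/(MR²) is 1.
Along the incline Mg sinθ − f = Ma, and torque about the center fR = Iα = kMR²(a/R) gives f = kMa.
Eliminating f: Mg sinθ = (1+k)Ma, so a = g sinθ/(1+k) = 10 × sin16.6° / 2 ≈ 1.43 m/s².

a ≈ 1.43 m/s²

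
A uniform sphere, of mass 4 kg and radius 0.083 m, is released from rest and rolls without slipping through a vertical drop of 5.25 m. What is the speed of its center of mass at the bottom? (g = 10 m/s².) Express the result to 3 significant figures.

v ≈ 8.66 m/s

The moment of inertia is (2/5)MR², giving k ≡ I/(MR²) = 0.4.
Pure rolling means v = ωR; then KE = ½Mv² + ½I(v/R)² = ½(1+k)Mv² = (7/10)Mv².
Energy conservation: Mgh = (7/10)Mv², so v = √(2gh/(1+k)) = √(2 × 10 × 5.25 / 1.4) ≈ 8.66 m/s.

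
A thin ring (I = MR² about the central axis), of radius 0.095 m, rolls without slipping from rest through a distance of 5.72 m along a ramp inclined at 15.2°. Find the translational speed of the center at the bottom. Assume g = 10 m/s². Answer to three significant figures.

With I = MR², the ratio k = I/(MR²) is 1.
The rolling condition ω = v/R makes the rotational term ½I(v/R)² = ½kMv², so KE_total = ½(1+k)Mv² = Mv².
The vertical drop is h = L sinθ = 5.72 × sin15.2° = 1.5 m.
Setting Mgh = Mv² gives v = √(2gh/(1+k)) = √(2·10·1.5/2) ≈ 3.87 m/s.

v ≈ 3.87 m/s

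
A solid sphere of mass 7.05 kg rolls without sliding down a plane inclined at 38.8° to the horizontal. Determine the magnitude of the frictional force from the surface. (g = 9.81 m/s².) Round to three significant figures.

f ≈ 12.4 N

For this body I = (2/5)MR², i.e. k = I/(MR²) = 0.4.
Newton's second law down the slope: Mg sinθ − f = Ma. The torque equation fR = Iα (with α = a/R) gives f = kMa.
Combining, a = g sinθ/(1+k) and f = kMa = kMg sinθ/(1+k).
f = 0.4 × 7.05 × 9.81 × sin38.8° / 1.4 ≈ 12.4 N.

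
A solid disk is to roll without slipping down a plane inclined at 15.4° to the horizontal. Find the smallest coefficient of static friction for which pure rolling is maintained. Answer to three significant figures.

For this body I = (1/2)MR², i.e. k = I/(MR²) = 0.5.
Translational: Mg sinθ − f = Ma. Rotational about the CM: fR = Iα = kMRa, so f = kMa.
These give a = g sinθ/(1+k) and the required friction f = kMg sinθ/(1+k).
With N = Mg cosθ, the no-slip condition f ≤ μN gives μ_min = f/N = k tanθ/(1+k).
μ_min = 0.5 × tan15.4° / 1.5 ≈ 0.0918.

μ_min ≈ 0.0918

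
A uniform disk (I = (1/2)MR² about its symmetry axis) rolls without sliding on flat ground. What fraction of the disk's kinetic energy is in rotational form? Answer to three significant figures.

With I = (1/2)MR², the ratio k = I/(MR²) is 0.5.
With ω = v/R, KE_trans = ½Mv² and KE_rot = ½Iω² = ½kMv², so KE_total = ½(1+k)Mv².
The rotational fraction is therefore k/(1+k) = 0.5/1.5 ≈ 0.333.

fraction ≈ 0.333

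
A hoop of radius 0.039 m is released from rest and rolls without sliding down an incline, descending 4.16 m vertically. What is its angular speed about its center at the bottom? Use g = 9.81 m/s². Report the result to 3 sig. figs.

ω ≈ 164 rad/s

The moment of inertia is MR², giving k ≡ I/(MR²) = 1.
The rolling condition ω = v/R makes the rotational term ½I(v/R)² = ½kMv², so KE_total = ½(1+k)Mv² = Mv².
Energy conservation Mgh = ½(1+k)Mv² gives v = √(2gh/(1+k)) = √(2 × 9.81 × 4.16 / 2) = 6.388 m/s.
The angular speed follows from ω = v/R = 6.388/0.039 ≈ 164 rad/s.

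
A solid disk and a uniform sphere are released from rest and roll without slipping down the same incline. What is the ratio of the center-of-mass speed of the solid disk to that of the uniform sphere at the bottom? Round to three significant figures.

Each satisfies Mgh = ½(1+k)Mv² with k = I/(MR²), so v ∝ 1/√(1+k).
For the solid disk k = 0.5; for the uniform sphere k = 0.4.
v₁/v₂ = √((1+k₂)/(1+k₁)) = √(1.4/1.5) ≈ 0.966.

v_ratio ≈ 0.966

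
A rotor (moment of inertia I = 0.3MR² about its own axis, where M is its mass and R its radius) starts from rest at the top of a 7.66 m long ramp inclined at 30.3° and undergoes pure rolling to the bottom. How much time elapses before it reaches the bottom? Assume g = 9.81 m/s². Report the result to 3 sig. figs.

For this body I = 0.3MR², i.e. k = I/(MR²) = 0.3.
Translational: Mg sinθ − f = Ma. Rotational about the CM: fR = Iα = kMRa, so f = kMa.
Hence a = g sinθ/(1+k) = 9.81×sin30.3°/1.3 = 3.807 m/s².
Starting from rest, L = ½at², so t = √(2L/a) = √(2×7.66/3.807) ≈ 2.01 s.

t ≈ 2.01 s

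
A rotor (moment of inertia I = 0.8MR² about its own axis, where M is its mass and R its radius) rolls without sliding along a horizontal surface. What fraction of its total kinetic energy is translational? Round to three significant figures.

The moment of inertia is 0.8MR², giving k ≡ I/(MR²) = 0.8.
Since ω = v/R, the translational part is ½Mv² and the rotational part is ½I(v/R)² = ½kMv²; the total is ½(1+k)Mv².
The translational fraction is therefore 1/(1+k) = 1/1.8 ≈ 0.556.

fraction ≈ 0.556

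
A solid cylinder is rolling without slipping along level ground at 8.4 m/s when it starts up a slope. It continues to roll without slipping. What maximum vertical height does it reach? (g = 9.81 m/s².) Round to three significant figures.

For this body I = (1/2)MR², i.e. k = I/(MR²) = 0.5.
Since it rolls without slipping, ω = v/R and KE = ½Mv² + ½Iω² = ½(1+k)Mv² = (3/4)Mv².
All of this converts to potential energy at the highest point: (3/4)Mv₀² = Mgh.
Thus h = (1+k)v₀²/(2g) = 1.5 × 8.4² / (2 × 9.81) ≈ 5.39 m.

h ≈ 5.39 m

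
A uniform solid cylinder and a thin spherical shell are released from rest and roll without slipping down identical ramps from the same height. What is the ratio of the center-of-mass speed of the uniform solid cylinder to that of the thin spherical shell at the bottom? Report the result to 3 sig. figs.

v_ratio ≈ 1.05

Each satisfies Mgh = ½(1+k)Mv² with k = I/(MR²), so v ∝ 1/√(1+k).
For the uniform solid cylinder k = 0.5; for the thin spherical shell k = 2/3.
v₁/v₂ = √((1+k₂)/(1+k₁)) = √(1.667/1.5) ≈ 1.05.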